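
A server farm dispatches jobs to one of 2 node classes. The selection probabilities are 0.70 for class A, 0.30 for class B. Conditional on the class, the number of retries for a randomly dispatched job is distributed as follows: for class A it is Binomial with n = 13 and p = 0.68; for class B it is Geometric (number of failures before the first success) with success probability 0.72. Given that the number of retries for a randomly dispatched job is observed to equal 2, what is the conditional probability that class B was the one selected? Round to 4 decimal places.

0.9947

Likelihoods P(X=2 | ·): A: 0.000129946; B: 0.056448.
Posterior ∝ prior × likelihood. Numerator for B: 0.3·0.056448 = 0.0169344.
Normalizing constant: 0.7·0.000129946 + 0.3·0.056448 = 0.0170254.
P(B | observation) = 0.0169344 / 0.0170254 = 0.994657.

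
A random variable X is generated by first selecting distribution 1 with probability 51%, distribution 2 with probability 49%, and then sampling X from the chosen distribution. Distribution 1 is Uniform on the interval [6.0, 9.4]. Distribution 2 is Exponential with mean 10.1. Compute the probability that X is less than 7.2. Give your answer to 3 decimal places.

Conditional on each component, P(X < 7.2): 1: 0.352941; 2: 0.509765.
By total probability, P(X < 7.2) = 0.51·0.352941 + 0.49·0.509765 = 0.429785.

0.430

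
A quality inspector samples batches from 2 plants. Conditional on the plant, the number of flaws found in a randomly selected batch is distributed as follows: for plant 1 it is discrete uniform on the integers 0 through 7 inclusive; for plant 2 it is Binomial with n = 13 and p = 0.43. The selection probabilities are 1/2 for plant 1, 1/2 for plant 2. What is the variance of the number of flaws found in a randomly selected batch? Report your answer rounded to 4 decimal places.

5.3102

Per component, 1: μ=3.5, E[X²]=17.5; 2: μ=5.59, E[X²]=34.4344.
E[X] = 0.5·3.5 + 0.5·5.59 = 4.545.
E[X²] = 0.5·17.5 + 0.5·34.4344 = 25.9672.
Var(X) = E[X²] − (E[X])² = 25.9672 − 20.657 = 5.31017.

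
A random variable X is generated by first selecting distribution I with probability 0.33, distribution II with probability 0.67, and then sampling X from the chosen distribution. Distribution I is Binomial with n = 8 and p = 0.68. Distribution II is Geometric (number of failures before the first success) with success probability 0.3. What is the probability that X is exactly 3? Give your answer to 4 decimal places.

Conditional on each component, P(X = 3): I: 0.0590833; II: 0.1029.
By total probability, P(X = 3) = 0.33·0.0590833 + 0.67·0.1029 = 0.0884405.

0.0884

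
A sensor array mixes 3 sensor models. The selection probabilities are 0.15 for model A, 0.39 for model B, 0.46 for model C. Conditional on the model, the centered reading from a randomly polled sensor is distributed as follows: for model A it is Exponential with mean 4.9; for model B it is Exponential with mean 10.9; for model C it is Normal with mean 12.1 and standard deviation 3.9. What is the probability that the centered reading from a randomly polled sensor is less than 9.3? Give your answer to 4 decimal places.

0.4601

Conditional on each model, P(X < 9.3): A: 0.850126; B: 0.573955; C: 0.236394.
By total probability, P(X < 9.3) = 0.15·0.850126 + 0.39·0.573955 + 0.46·0.236394 = 0.460103.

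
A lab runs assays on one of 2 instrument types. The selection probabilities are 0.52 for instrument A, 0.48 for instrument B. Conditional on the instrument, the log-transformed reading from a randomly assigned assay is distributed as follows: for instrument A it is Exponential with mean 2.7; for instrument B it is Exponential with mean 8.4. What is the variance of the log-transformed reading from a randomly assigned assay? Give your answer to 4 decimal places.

Per component, A: μ=2.7, E[X²]=14.58; B: μ=8.4, E[X²]=141.12.
E[X] = 0.52·2.7 + 0.48·8.4 = 5.436.
E[X²] = 0.52·14.58 + 0.48·141.12 = 75.3192.
Var(X) = E[X²] − (E[X])² = 75.3192 − 29.5501 = 45.7691.

45.7691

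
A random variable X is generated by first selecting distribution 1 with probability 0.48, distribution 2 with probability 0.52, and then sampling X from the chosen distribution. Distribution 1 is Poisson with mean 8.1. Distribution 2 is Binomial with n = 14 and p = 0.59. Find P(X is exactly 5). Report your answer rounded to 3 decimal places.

Conditional on each component, P(X = 5): 1: 0.088198; 2: 0.0468575.
By total probability, P(X = 5) = 0.48·0.088198 + 0.52·0.0468575 = 0.0667009.

0.067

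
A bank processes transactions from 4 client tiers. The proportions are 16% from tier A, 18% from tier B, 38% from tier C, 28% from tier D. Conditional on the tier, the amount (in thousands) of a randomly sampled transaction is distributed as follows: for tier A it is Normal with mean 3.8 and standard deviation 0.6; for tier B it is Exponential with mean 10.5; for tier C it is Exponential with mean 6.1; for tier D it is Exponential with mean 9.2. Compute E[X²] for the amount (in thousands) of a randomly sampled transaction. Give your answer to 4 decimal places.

For each component E[X²] = Var + (mean)², giving A: 14.8; B: 220.5; C: 74.42; D: 169.28.
Overall E[X²] = 0.16·14.8 + 0.18·220.5 + 0.38·74.42 + 0.28·169.28 = 117.736.

117.7360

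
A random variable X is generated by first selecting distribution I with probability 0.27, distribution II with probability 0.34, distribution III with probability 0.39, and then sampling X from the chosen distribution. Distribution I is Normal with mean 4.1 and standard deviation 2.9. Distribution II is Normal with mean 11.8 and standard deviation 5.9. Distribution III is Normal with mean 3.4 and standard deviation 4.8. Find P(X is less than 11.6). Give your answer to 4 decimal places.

0.8070

Conditional on each component, P(X < 11.6): I: 0.995148; II: 0.486479; III: 0.956213.
By total probability, P(X < 11.6) = 0.27·0.995148 + 0.34·0.486479 + 0.39·0.956213 = 0.807016.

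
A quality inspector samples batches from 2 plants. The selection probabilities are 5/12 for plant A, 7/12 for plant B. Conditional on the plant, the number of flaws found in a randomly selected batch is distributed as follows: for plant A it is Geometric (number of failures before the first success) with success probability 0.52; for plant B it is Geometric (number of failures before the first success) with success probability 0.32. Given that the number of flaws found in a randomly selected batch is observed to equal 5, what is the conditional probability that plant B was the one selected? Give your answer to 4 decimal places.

0.8310

Likelihoods P(X=5 | ·): A: 0.0132498; B: 0.0465259.
Posterior ∝ prior × likelihood. Numerator for B: 0.583333·0.0465259 = 0.0271401.
Normalizing constant: 0.416667·0.0132498 + 0.583333·0.0465259 = 0.0326608.
P(B | observation) = 0.0271401 / 0.0326608 = 0.830967.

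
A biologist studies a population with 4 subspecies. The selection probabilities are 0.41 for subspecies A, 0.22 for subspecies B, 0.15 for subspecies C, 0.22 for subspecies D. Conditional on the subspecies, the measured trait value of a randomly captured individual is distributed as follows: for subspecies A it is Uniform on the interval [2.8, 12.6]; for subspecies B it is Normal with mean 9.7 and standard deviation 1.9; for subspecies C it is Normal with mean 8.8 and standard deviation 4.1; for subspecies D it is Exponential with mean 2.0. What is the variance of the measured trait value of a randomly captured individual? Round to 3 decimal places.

Per component, A: μ=7.7, E[X²]=67.2933; B: μ=9.7, E[X²]=97.7; C: μ=8.8, E[X²]=94.25; D: μ=2, E[X²]=8.
E[X] = 0.41·7.7 + 0.22·9.7 + 0.15·8.8 + 0.22·2 = 7.051.
E[X²] = 0.41·67.2933 + 0.22·97.7 + 0.15·94.25 + 0.22·8 = 64.9818.
Var(X) = E[X²] − (E[X])² = 64.9818 − 49.7166 = 15.2652.

15.265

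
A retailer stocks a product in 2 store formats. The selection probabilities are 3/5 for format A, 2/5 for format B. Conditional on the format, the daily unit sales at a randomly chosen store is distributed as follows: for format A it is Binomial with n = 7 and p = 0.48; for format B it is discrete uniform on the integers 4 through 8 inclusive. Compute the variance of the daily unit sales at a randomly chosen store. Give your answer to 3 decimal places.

3.521

Per component, A: μ=3.36, E[X²]=13.0368; B: μ=6, E[X²]=38.
E[X] = 0.6·3.36 + 0.4·6 = 4.416.
E[X²] = 0.6·13.0368 + 0.4·38 = 23.0221.
Var(X) = E[X²] − (E[X])² = 23.0221 − 19.5011 = 3.52102.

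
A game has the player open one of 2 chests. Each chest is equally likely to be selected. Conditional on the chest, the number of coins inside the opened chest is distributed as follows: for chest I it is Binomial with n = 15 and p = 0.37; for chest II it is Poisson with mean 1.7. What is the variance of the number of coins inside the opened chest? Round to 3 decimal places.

6.304

Per component, I: μ=5.55, E[X²]=34.299; II: μ=1.7, E[X²]=4.59.
E[X] = 0.5·5.55 + 0.5·1.7 = 3.625.
E[X²] = 0.5·34.299 + 0.5·4.59 = 19.4445.
Var(X) = E[X²] − (E[X])² = 19.4445 − 13.1406 = 6.30387.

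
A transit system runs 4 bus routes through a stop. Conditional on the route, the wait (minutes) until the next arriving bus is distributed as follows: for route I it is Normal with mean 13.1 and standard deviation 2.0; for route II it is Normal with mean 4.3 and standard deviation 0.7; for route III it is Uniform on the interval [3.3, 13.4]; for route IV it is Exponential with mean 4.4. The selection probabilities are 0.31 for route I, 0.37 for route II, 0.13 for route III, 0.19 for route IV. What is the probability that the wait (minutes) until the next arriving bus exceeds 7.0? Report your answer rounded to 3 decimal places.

Conditional on each route, P(X > 7.0): I: 0.998856; II: 5.73601e-05; III: 0.633663; IV: 0.20374.
By total probability, P(X > 7.0) = 0.31·0.998856 + 0.37·5.73601e-05 + 0.13·0.633663 + 0.19·0.20374 = 0.430753.

0.431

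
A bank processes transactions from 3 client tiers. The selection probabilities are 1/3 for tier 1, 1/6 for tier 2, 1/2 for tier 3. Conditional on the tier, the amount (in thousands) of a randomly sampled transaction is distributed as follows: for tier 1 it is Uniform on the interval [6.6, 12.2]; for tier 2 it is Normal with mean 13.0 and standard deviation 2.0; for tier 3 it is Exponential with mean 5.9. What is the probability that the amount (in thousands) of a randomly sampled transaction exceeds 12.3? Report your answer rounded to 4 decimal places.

Conditional on each tier, P(X > 12.3): 1: 0; 2: 0.636831; 3: 0.124339.
By total probability, P(X > 12.3) = 0.333333·0 + 0.166667·0.636831 + 0.5·0.124339 = 0.168308.

0.1683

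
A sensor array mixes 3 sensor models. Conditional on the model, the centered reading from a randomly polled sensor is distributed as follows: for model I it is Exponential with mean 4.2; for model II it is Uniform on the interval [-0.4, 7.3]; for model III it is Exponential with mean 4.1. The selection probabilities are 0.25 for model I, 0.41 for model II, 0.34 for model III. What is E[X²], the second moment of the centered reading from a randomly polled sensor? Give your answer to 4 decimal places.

For each component E[X²] = Var + (mean)², giving I: 35.28; II: 16.8433; III: 33.62.
Overall E[X²] = 0.25·35.28 + 0.41·16.8433 + 0.34·33.62 = 27.1566.

27.1566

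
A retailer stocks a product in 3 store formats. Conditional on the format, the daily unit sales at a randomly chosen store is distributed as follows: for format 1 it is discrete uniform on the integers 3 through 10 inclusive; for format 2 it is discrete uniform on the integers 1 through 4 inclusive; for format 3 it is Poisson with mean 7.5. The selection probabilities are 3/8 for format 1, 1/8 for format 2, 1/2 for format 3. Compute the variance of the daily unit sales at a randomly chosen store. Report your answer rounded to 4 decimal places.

Per component, 1: μ=6.5, E[X²]=47.5; 2: μ=2.5, E[X²]=7.5; 3: μ=7.5, E[X²]=63.75.
E[X] = 0.375·6.5 + 0.125·2.5 + 0.5·7.5 = 6.5.
E[X²] = 0.375·47.5 + 0.125·7.5 + 0.5·63.75 = 50.625.
Var(X) = E[X²] − (E[X])² = 50.625 − 42.25 = 8.375.

8.3750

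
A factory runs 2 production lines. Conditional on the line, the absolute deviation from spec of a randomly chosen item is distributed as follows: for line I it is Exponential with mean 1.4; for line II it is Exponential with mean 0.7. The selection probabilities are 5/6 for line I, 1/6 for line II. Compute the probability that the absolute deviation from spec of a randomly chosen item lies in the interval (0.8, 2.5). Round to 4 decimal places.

Conditional on each line, P(0.8 < X < 2.5): I: 0.397041; II: 0.290791.
By total probability, P(0.8 < X < 2.5) = 0.833333·0.397041 + 0.166667·0.290791 = 0.379333.

0.3793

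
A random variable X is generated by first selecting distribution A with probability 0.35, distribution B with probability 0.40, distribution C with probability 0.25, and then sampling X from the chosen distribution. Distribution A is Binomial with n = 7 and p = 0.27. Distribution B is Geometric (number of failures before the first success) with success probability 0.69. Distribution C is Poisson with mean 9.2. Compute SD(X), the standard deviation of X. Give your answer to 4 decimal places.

Per component, A: μ=1.89, E[X²]=4.9518; B: μ=0.449275, E[X²]=0.852972; C: μ=9.2, E[X²]=93.84.
E[X] = 0.35·1.89 + 0.4·0.449275 + 0.25·9.2 = 3.14121.
E[X²] = 0.35·4.9518 + 0.4·0.852972 + 0.25·93.84 = 25.5343.
Var(X) = E[X²] − (E[X])² = 25.5343 − 9.8672 = 15.6671.
SD(X) = √15.6671 = 3.95817.

3.9582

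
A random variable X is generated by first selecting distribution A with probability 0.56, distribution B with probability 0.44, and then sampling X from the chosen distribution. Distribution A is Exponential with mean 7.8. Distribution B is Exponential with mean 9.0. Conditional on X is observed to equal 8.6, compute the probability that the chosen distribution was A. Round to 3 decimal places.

0.559

Likelihoods f(8.6 | ·): A: 0.0425665; B: 0.0427332.
Posterior ∝ prior × likelihood. Numerator for A: 0.56·0.0425665 = 0.0238372.
Normalizing constant: 0.56·0.0425665 + 0.44·0.0427332 = 0.0426398.
P(A | observation) = 0.0238372 / 0.0426398 = 0.559037.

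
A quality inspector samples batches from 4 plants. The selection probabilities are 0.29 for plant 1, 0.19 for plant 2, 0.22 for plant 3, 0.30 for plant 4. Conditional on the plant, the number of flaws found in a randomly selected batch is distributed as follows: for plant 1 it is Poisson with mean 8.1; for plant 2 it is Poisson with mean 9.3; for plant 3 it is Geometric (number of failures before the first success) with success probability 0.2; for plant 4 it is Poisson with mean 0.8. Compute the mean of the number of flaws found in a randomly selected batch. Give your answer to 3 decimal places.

Component means — 1: 8.1; 2: 9.3; 3: 4; 4: 0.8.
E[X] = 0.29·8.1 + 0.19·9.3 + 0.22·4 + 0.3·0.8 = 5.236.

5.236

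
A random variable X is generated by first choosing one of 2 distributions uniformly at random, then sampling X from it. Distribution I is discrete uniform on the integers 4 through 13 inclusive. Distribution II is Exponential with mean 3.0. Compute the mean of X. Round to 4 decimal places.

5.7500

Component means — I: 8.5; II: 3.
E[X] = 0.5·8.5 + 0.5·3 = 5.75.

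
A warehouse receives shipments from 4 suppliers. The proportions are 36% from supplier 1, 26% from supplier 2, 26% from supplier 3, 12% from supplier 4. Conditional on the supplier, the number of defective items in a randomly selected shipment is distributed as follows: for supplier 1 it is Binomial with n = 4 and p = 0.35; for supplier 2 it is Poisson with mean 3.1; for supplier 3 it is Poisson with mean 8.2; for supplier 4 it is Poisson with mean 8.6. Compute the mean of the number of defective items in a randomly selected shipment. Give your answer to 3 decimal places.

4.474

Component means — 1: 1.4; 2: 3.1; 3: 8.2; 4: 8.6.
E[X] = 0.36·1.4 + 0.26·3.1 + 0.26·8.2 + 0.12·8.6 = 4.474.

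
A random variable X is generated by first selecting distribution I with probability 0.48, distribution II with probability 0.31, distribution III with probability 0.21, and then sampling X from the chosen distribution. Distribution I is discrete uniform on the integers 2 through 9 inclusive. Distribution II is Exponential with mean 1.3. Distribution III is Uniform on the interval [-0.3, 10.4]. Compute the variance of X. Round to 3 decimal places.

Per component, I: μ=5.5, E[X²]=35.5; II: μ=1.3, E[X²]=3.38; III: μ=5.05, E[X²]=35.0433.
E[X] = 0.48·5.5 + 0.31·1.3 + 0.21·5.05 = 4.1035.
E[X²] = 0.48·35.5 + 0.31·3.38 + 0.21·35.0433 = 25.4469.
Var(X) = E[X²] − (E[X])² = 25.4469 − 16.8387 = 8.60819.

8.608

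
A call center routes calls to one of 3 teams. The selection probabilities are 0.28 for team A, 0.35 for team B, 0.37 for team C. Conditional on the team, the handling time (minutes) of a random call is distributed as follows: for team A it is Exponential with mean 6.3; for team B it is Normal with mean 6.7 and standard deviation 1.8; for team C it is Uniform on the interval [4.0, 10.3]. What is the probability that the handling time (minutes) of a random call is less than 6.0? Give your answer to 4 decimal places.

Conditional on each team, P(X < 6.0): A: 0.614179; B: 0.348679; C: 0.31746.
By total probability, P(X < 6.0) = 0.28·0.614179 + 0.35·0.348679 + 0.37·0.31746 = 0.411468.

0.4115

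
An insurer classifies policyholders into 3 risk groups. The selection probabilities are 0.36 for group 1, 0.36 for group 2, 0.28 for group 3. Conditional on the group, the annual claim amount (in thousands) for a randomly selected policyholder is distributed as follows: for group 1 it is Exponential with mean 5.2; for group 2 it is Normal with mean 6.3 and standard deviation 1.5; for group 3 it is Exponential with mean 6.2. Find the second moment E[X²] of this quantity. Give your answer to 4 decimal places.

For each component E[X²] = Var + (mean)², giving 1: 54.08; 2: 41.94; 3: 76.88.
Overall E[X²] = 0.36·54.08 + 0.36·41.94 + 0.28·76.88 = 56.0936.

56.0936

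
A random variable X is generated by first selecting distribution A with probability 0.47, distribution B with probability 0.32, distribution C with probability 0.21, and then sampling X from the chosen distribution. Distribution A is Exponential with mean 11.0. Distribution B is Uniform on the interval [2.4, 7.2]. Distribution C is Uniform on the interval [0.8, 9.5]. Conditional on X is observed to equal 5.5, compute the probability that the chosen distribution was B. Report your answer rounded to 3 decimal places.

0.571

Likelihoods f(5.5 | ·): A: 0.0551392; B: 0.208333; C: 0.114943.
Posterior ∝ prior × likelihood. Numerator for B: 0.32·0.208333 = 0.0666667.
Normalizing constant: 0.47·0.0551392 + 0.32·0.208333 + 0.21·0.114943 = 0.11672.
P(B | observation) = 0.0666667 / 0.11672 = 0.571167.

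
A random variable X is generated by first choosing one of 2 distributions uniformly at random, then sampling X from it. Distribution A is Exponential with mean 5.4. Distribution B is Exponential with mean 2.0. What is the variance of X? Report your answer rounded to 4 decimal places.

19.4700

Per component, A: μ=5.4, E[X²]=58.32; B: μ=2, E[X²]=8.
E[X] = 0.5·5.4 + 0.5·2 = 3.7.
E[X²] = 0.5·58.32 + 0.5·8 = 33.16.
Var(X) = E[X²] − (E[X])² = 33.16 − 13.69 = 19.47.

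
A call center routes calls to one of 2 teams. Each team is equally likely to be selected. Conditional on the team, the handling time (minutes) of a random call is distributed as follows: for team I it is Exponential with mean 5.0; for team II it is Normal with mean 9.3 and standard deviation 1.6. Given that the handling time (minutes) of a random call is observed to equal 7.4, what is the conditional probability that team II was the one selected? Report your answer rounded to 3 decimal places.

Likelihoods f(7.4 | ·): I: 0.0455275; II: 0.123191.
Posterior ∝ prior × likelihood. Numerator for II: 0.5·0.123191 = 0.0615954.
Normalizing constant: 0.5·0.0455275 + 0.5·0.123191 = 0.0843592.
P(II | observation) = 0.0615954 / 0.0843592 = 0.730157.

0.730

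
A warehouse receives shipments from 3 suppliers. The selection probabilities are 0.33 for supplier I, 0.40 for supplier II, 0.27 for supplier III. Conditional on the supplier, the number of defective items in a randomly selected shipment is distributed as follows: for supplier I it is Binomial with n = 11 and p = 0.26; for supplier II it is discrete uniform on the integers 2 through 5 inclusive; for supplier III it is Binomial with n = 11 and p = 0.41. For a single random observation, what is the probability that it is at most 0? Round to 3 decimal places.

0.013

Conditional on each supplier, P(X ≤ 0): I: 0.0364375; II: 0; III: 0.00301559.
By total probability, P(X ≤ 0) = 0.33·0.0364375 + 0.4·0 + 0.27·0.00301559 = 0.0128386.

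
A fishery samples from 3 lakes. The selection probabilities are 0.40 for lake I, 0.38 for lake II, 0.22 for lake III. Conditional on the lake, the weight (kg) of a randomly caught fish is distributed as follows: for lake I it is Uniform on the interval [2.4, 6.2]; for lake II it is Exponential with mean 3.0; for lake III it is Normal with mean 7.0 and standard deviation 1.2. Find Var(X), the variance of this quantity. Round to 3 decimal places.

6.454

Per component, I: μ=4.3, E[X²]=19.6933; II: μ=3, E[X²]=18; III: μ=7, E[X²]=50.44.
E[X] = 0.4·4.3 + 0.38·3 + 0.22·7 = 4.4.
E[X²] = 0.4·19.6933 + 0.38·18 + 0.22·50.44 = 25.8141.
Var(X) = E[X²] − (E[X])² = 25.8141 − 19.36 = 6.45413.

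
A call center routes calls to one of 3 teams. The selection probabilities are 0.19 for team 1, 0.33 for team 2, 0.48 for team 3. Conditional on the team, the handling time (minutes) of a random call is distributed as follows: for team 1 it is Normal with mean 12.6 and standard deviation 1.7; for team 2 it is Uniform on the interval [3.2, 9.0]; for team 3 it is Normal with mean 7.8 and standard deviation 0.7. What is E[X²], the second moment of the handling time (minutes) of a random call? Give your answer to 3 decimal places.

For each component E[X²] = Var + (mean)², giving 1: 161.65; 2: 40.0133; 3: 61.33.
Overall E[X²] = 0.19·161.65 + 0.33·40.0133 + 0.48·61.33 = 73.3563.

73.356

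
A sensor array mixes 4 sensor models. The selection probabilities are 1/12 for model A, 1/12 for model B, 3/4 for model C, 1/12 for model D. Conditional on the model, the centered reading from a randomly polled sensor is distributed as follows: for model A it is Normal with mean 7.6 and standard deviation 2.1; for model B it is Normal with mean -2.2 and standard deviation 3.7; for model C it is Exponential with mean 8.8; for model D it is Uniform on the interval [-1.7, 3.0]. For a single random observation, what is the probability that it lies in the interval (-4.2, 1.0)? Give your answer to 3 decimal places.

0.171

Conditional on each model, P(-4.2 < X < 1.0): A: 0.000836528; B: 0.512031; C: 0.107418; D: 0.574468.
By total probability, P(-4.2 < X < 1.0) = 0.0833333·0.000836528 + 0.0833333·0.512031 + 0.75·0.107418 + 0.0833333·0.574468 = 0.171174.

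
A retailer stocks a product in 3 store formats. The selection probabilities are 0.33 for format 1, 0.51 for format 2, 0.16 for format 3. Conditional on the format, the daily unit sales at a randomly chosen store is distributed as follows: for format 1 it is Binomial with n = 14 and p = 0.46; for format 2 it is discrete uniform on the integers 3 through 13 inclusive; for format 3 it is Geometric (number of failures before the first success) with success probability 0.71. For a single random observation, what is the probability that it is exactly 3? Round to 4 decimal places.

0.0624

Conditional on each format, P(X = 3): 1: 0.0403372; 2: 0.0909091; 3: 0.0173162.
By total probability, P(X = 3) = 0.33·0.0403372 + 0.51·0.0909091 + 0.16·0.0173162 = 0.0624455.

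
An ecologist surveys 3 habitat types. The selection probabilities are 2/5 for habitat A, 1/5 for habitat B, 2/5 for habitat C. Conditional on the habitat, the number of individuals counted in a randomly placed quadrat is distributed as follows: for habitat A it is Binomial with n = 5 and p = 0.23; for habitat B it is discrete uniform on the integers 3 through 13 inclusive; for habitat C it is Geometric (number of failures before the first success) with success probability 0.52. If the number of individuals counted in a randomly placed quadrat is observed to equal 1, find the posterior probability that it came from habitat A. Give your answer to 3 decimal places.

0.618

Likelihoods P(X=1 | ·): A: 0.40426; B: 0; C: 0.2496.
Posterior ∝ prior × likelihood. Numerator for A: 0.4·0.40426 = 0.161704.
Normalizing constant: 0.4·0.40426 + 0.2·0 + 0.4·0.2496 = 0.261544.
P(A | observation) = 0.161704 / 0.261544 = 0.618267.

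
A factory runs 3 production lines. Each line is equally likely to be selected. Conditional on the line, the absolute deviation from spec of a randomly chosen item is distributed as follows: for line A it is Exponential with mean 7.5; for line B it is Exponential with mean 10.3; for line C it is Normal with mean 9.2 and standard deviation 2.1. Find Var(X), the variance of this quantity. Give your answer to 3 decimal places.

56.910

Per component, A: μ=7.5, E[X²]=112.5; B: μ=10.3, E[X²]=212.18; C: μ=9.2, E[X²]=89.05.
E[X] = 0.333333·7.5 + 0.333333·10.3 + 0.333333·9.2 = 9.
E[X²] = 0.333333·112.5 + 0.333333·212.18 + 0.333333·89.05 = 137.91.
Var(X) = E[X²] − (E[X])² = 137.91 − 81 = 56.91.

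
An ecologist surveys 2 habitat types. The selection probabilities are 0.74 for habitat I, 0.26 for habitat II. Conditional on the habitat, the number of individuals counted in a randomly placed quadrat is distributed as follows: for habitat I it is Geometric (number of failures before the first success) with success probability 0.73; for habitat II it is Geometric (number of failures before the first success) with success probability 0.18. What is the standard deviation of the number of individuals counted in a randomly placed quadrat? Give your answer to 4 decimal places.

Per component, I: μ=0.369863, E[X²]=0.64346; II: μ=4.55556, E[X²]=46.0617.
E[X] = 0.74·0.369863 + 0.26·4.55556 = 1.45814.
E[X²] = 0.74·0.64346 + 0.26·46.0617 = 12.4522.
Var(X) = E[X²] − (E[X])² = 12.4522 − 2.12618 = 10.326.
SD(X) = √10.326 = 3.21341.

3.2134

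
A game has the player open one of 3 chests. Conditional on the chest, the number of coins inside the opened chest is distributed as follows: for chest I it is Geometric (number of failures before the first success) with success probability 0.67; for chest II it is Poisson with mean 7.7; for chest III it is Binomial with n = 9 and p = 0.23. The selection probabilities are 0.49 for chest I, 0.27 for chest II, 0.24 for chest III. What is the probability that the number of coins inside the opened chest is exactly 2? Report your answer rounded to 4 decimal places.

0.1127

Conditional on each chest, P(X = 2): I: 0.072963; II: 0.0134241; III: 0.305628.
By total probability, P(X = 2) = 0.49·0.072963 + 0.27·0.0134241 + 0.24·0.305628 = 0.112727.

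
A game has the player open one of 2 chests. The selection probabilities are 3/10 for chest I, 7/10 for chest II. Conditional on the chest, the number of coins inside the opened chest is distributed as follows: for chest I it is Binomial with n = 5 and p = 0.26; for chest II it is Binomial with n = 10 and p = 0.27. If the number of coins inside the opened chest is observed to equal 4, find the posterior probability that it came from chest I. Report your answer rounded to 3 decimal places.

0.041

Likelihoods P(X=4 | ·): I: 0.0169081; II: 0.168893.
Posterior ∝ prior × likelihood. Numerator for I: 0.3·0.0169081 = 0.00507243.
Normalizing constant: 0.3·0.0169081 + 0.7·0.168893 = 0.123297.
P(I | observation) = 0.00507243 / 0.123297 = 0.0411398.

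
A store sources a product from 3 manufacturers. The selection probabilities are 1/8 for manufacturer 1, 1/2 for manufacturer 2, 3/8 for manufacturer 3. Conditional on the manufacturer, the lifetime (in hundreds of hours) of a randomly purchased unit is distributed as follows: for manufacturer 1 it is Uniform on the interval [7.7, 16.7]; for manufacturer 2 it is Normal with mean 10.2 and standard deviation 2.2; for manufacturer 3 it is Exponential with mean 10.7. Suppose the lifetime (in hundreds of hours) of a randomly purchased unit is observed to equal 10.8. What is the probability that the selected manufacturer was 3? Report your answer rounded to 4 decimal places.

Likelihoods f(10.8 | ·): 1: 0.111111; 2: 0.174717; 3: 0.0340614.
Posterior ∝ prior × likelihood. Numerator for 3: 0.375·0.0340614 = 0.012773.
Normalizing constant: 0.125·0.111111 + 0.5·0.174717 + 0.375·0.0340614 = 0.114021.
P(3 | observation) = 0.012773 / 0.114021 = 0.112024.

0.1120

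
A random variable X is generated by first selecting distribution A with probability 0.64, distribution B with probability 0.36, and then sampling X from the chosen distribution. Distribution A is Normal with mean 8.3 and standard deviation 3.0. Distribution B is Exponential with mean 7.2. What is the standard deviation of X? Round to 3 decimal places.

4.970

Per component, A: μ=8.3, E[X²]=77.89; B: μ=7.2, E[X²]=103.68.
E[X] = 0.64·8.3 + 0.36·7.2 = 7.904.
E[X²] = 0.64·77.89 + 0.36·103.68 = 87.1744.
Var(X) = E[X²] − (E[X])² = 87.1744 − 62.4732 = 24.7012.
SD(X) = √24.7012 = 4.97003.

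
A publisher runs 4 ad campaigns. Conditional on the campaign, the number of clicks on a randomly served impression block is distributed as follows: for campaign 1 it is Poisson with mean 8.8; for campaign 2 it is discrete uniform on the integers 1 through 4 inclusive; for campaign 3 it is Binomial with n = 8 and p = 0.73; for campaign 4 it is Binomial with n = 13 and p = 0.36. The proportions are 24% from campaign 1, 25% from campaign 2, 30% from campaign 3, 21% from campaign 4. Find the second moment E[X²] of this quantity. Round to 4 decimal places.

For each component E[X²] = Var + (mean)², giving 1: 86.24; 2: 7.5; 3: 35.6824; 4: 24.8976.
Overall E[X²] = 0.24·86.24 + 0.25·7.5 + 0.3·35.6824 + 0.21·24.8976 = 38.5058.

38.5058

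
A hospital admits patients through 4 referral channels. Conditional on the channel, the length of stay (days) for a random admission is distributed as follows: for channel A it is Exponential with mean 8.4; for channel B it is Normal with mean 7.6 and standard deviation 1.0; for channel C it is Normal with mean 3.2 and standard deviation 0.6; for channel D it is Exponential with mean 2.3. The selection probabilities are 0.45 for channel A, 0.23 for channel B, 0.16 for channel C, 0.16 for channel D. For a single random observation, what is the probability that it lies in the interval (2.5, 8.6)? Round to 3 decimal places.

Conditional on each channel, P(2.5 < X < 8.6): A: 0.38336; B: 0.841345; C: 0.878327; D: 0.313467.
By total probability, P(2.5 < X < 8.6) = 0.45·0.38336 + 0.23·0.841345 + 0.16·0.878327 + 0.16·0.313467 = 0.556708.

0.557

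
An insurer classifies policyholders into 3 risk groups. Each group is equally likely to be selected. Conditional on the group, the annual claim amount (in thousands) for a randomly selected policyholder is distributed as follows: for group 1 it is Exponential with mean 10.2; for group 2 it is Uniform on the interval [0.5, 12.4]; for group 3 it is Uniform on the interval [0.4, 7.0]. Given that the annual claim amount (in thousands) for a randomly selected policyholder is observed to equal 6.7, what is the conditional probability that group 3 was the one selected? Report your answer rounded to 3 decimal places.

0.529

Likelihoods f(6.7 | ·): 1: 0.0508309; 2: 0.0840336; 3: 0.151515.
Posterior ∝ prior × likelihood. Numerator for 3: 0.333333·0.151515 = 0.0505051.
Normalizing constant: 0.333333·0.0508309 + 0.333333·0.0840336 + 0.333333·0.151515 = 0.0954599.
P(3 | observation) = 0.0505051 / 0.0954599 = 0.529071.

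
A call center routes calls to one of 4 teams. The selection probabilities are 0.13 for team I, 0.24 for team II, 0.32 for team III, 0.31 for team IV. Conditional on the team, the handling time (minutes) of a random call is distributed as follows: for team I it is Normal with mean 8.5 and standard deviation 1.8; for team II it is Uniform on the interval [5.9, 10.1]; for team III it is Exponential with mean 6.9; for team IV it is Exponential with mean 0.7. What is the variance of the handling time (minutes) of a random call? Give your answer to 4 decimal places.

26.5982

Per component, I: μ=8.5, E[X²]=75.49; II: μ=8, E[X²]=65.47; III: μ=6.9, E[X²]=95.22; IV: μ=0.7, E[X²]=0.98.
E[X] = 0.13·8.5 + 0.24·8 + 0.32·6.9 + 0.31·0.7 = 5.45.
E[X²] = 0.13·75.49 + 0.24·65.47 + 0.32·95.22 + 0.31·0.98 = 56.3007.
Var(X) = E[X²] − (E[X])² = 56.3007 − 29.7025 = 26.5982.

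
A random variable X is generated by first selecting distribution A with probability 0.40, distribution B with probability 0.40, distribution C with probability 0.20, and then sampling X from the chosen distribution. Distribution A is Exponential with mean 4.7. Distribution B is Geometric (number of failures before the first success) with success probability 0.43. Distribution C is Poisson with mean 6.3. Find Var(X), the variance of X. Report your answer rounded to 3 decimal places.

Per component, A: μ=4.7, E[X²]=44.18; B: μ=1.32558, E[X²]=4.83991; C: μ=6.3, E[X²]=45.99.
E[X] = 0.4·4.7 + 0.4·1.32558 + 0.2·6.3 = 3.67023.
E[X²] = 0.4·44.18 + 0.4·4.83991 + 0.2·45.99 = 28.806.
Var(X) = E[X²] − (E[X])² = 28.806 − 13.4706 = 15.3354.

15.335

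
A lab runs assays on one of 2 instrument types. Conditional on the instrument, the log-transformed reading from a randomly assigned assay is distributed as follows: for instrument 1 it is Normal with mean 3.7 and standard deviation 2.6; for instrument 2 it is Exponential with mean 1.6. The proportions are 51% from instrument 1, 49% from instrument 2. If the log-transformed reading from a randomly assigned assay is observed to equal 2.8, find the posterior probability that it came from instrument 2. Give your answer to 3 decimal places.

Likelihoods f(2.8 | ·): 1: 0.144517; 2: 0.108609.
Posterior ∝ prior × likelihood. Numerator for 2: 0.49·0.108609 = 0.0532183.
Normalizing constant: 0.51·0.144517 + 0.49·0.108609 = 0.126922.
P(2 | observation) = 0.0532183 / 0.126922 = 0.4193.

0.419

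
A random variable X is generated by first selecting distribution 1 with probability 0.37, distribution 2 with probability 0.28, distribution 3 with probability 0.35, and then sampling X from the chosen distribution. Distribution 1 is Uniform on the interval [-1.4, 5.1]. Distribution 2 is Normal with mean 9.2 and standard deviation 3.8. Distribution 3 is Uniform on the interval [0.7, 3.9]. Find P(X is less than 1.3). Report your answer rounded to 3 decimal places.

Conditional on each component, P(X < 1.3): 1: 0.415385; 2: 0.0188111; 3: 0.1875.
By total probability, P(X < 1.3) = 0.37·0.415385 + 0.28·0.0188111 + 0.35·0.1875 = 0.224584.

0.225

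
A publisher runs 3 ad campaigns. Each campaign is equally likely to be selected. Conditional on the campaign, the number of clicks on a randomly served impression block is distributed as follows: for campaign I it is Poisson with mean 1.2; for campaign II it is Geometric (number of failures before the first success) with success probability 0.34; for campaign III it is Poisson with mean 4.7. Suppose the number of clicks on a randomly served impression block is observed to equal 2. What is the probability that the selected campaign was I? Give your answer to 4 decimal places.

Likelihoods P(X=2 | ·): I: 0.21686; II: 0.148104; III: 0.100457.
Posterior ∝ prior × likelihood. Numerator for I: 0.333333·0.21686 = 0.0722866.
Normalizing constant: 0.333333·0.21686 + 0.333333·0.148104 + 0.333333·0.100457 = 0.15514.
P(I | observation) = 0.0722866 / 0.15514 = 0.465943.

0.4659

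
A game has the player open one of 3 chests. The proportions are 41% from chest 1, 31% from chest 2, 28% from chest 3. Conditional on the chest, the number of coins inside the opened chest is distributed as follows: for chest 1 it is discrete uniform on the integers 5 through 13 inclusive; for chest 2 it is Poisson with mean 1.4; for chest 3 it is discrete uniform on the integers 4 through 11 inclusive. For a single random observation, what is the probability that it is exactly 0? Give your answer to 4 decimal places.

0.0764

Conditional on each chest, P(X = 0): 1: 0; 2: 0.246597; 3: 0.
By total probability, P(X = 0) = 0.41·0 + 0.31·0.246597 + 0.28·0 = 0.0764451.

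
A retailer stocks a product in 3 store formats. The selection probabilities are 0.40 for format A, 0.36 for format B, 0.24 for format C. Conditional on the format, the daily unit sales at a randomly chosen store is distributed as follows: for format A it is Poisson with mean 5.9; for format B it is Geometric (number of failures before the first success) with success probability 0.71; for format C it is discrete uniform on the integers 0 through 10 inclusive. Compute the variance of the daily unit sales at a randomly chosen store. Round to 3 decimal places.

11.209

Per component, A: μ=5.9, E[X²]=40.71; B: μ=0.408451, E[X²]=0.742115; C: μ=5, E[X²]=35.
E[X] = 0.4·5.9 + 0.36·0.408451 + 0.24·5 = 3.70704.
E[X²] = 0.4·40.71 + 0.36·0.742115 + 0.24·35 = 24.9512.
Var(X) = E[X²] − (E[X])² = 24.9512 − 13.7422 = 11.209.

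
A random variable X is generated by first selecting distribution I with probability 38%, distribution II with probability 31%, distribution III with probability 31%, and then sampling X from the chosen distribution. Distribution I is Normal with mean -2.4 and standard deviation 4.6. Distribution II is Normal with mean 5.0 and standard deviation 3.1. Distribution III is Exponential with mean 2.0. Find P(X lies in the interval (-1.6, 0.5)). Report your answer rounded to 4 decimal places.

Conditional on each component, P(-1.6 < X < 0.5): I: 0.166762; II: 0.0566788; III: 0.221199.
By total probability, P(-1.6 < X < 0.5) = 0.38·0.166762 + 0.31·0.0566788 + 0.31·0.221199 = 0.149512.

0.1495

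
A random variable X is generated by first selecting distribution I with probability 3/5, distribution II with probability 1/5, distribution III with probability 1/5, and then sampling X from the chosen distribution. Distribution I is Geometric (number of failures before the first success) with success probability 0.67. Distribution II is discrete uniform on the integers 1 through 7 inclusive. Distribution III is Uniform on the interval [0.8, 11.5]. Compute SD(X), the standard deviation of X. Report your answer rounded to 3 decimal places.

Per component, I: μ=0.492537, E[X²]=0.977723; II: μ=4, E[X²]=20; III: μ=6.15, E[X²]=47.3633.
E[X] = 0.6·0.492537 + 0.2·4 + 0.2·6.15 = 2.32552.
E[X²] = 0.6·0.977723 + 0.2·20 + 0.2·47.3633 = 14.0593.
Var(X) = E[X²] − (E[X])² = 14.0593 − 5.40805 = 8.65125.
SD(X) = √8.65125 = 2.9413.

2.941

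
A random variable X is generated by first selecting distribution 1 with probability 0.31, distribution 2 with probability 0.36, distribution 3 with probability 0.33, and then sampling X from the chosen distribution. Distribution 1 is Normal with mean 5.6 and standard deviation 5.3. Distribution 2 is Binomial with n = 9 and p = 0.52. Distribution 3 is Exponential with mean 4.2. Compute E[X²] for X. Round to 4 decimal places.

38.7655

For each component E[X²] = Var + (mean)², giving 1: 59.45; 2: 24.1488; 3: 35.28.
Overall E[X²] = 0.31·59.45 + 0.36·24.1488 + 0.33·35.28 = 38.7655.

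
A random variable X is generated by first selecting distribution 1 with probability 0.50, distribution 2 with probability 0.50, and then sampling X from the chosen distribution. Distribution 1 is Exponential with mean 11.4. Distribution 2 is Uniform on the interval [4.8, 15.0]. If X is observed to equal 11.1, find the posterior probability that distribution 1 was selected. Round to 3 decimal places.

0.253

Likelihoods f(11.1 | ·): 1: 0.0331306; 2: 0.0980392.
Posterior ∝ prior × likelihood. Numerator for 1: 0.5·0.0331306 = 0.0165653.
Normalizing constant: 0.5·0.0331306 + 0.5·0.0980392 = 0.0655849.
P(1 | observation) = 0.0165653 / 0.0655849 = 0.252578.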